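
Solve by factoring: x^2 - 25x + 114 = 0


We need two numbers that multiply to 114 and add to -25.
Those numbers are -6 and -19 (since (-6) * (-19) = 114 and (-6) + (-19) = -25).
So x^2 - 25x + 114 = (x - 6)(x - 19) = 0
Setting each factor to zero: x = 6 or x = 19

x = 6, x = 19


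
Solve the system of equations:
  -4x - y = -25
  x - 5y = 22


Using Cramer's rule:
Determinant D = (-4)(-5) - (1)(-1) = 20 + 1 = 21
Dx = (-25)(-5) - (22)(-1) = 125 + 22 = 147
Dy = (-4)(22) - (1)(-25) = -88 + 25 = -63
x = Dx/D = 147/21 = 7
y = Dy/D = -63/21 = -3

x = 7, y = -3


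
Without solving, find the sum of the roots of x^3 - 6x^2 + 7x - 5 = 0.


By Vieta's formulas for x^3 + bx^2 + cx + d = 0:
  r1 + r2 + r3 = -b/a = 6
  r1*r2 + r1*r3 + r2*r3 = c/a = 7
  r1*r2*r3 = -d/a = 5


Sum = 6


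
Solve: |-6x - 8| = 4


An absolute value equation |expr| = 4 gives two cases:
Case 1: -6x - 8 = 4
  -6x = 12, so x = -2
Case 2: -6x - 8 = -4
  -6x = 4, so x = -2/3

x = -2, x = -2/3


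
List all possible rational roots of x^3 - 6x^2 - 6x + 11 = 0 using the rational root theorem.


Rational root theorem: possible roots are ±p/q where:
  p divides the constant term (11): p ∈ {1, 11}
  q divides the leading coefficient (1): q ∈ {1}

All possible rational roots: -11, -1, 1, 11

-11, -1, 1, 11


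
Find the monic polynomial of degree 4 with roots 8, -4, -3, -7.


A monic polynomial with roots 8, -4, -3, -7 is:
p(x) = (x - 8)(x + 4)(x + 3)(x + 7)
After multiplying by (x - 8): x - 8
After multiplying by (x + 4): x^2 - 4x - 32
After multiplying by (x + 3): x^3 - x^2 - 44x - 96
After multiplying by (x + 7): x^4 + 6x^3 - 51x^2 - 404x - 672

x^4 + 6x^3 - 51x^2 - 404x - 672


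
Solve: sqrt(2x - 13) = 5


Square both sides: 2x - 13 = 5^2 = 25
2x = 25 + 13 = 38
x = 19
Check: sqrt(2*19 - 13) = sqrt(25) = 5 ✓

x = 19


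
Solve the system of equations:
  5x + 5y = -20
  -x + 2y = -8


Using Cramer's rule:
Determinant D = (5)(2) - (-1)(5) = 10 + 5 = 15
Dx = (-20)(2) - (-8)(5) = -40 + 40 = 0
Dy = (5)(-8) - (-1)(-20) = -40 - 20 = -60
x = Dx/D = 0/15 = 0
y = Dy/D = -60/15 = -4

x = 0, y = -4


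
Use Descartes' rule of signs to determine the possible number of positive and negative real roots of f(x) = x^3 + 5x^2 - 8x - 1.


Descartes' rule of signs:

For positive roots, count sign changes in f(x) = x^3 + 5x^2 - 8x - 1:
Signs of coefficients: +, +, -, -
Number of sign changes: 1
Possible positive real roots: 1

For negative roots, examine f(-x) = -x^3 + 5x^2 + 8x - 1:
Signs of coefficients: -, +, +, -
Number of sign changes: 2
Possible negative real roots: 2, 0

Positive roots: 1; Negative roots: 2 or 0


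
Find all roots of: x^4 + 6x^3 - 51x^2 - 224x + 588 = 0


Let p(x) = x^4 + 6x^3 - 51x^2 - 224x + 588. By the rational root theorem (leading coefficient 1), any rational root is an integer divisor of 588: try ±1, ±2, ... in turn.
Test x = 1: value = 320 ≠ 0.
Test x = -1: value = 756 ≠ 0.
Test x = 2: value = 0 ✓, so (x - 2) is a factor.
Synthetic division by (x - 2): bring down 1; 1(2) + 6 = 8; 8(2) - 51 = -35; (-35)(2) - 224 = -294; (-294)(2) + 588 = 0 → quotient x^3 + 8x^2 - 35x - 294, remainder 0.
Continue with the quotient x^3 + 8x^2 - 35x - 294 (candidates must divide 294; re-test x = 2 first in case it repeats).
Test x = 2: value = -324 ≠ 0.
Test x = -2: value = -200 ≠ 0.
Test x = 3: value = -300 ≠ 0.
Test x = -3: value = -144 ≠ 0.
Test x = 6: value = 0 ✓, so (x - 6) is a factor.
Synthetic division by (x - 6): bring down 1; 1(6) + 8 = 14; 14(6) - 35 = 49; 49(6) - 294 = 0 → quotient x^2 + 14x + 49, remainder 0.
Solve the quadratic x^2 + 14x + 49 = 0: discriminant = 14^2 - 4(1)(49) = 196 - 196 = 0.
Discriminant = 0, so a double root: x = -14/2 = -7.
Collecting all roots found:

x = -7 (multiplicity 2), x = 2, x = 6


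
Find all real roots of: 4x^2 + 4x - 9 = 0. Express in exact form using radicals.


Using the quadratic formula: x = (-b ± sqrt(b^2 - 4ac)) / (2a)
Here a = 4, b = 4, c = -9
Discriminant = b^2 - 4ac = 4^2 - 4(4)(-9) = 16 + 144 = 160
Since discriminant = 160 > 0, there are two real roots.
x = (-4 ± 4*sqrt(10)) / 8
Simplifying: x = (-1 ± sqrt(10)) / 2
Numerically: x ≈ 1.0811 or x ≈ -2.0811

x = (-1 + sqrt(10)) / 2 or x = (-1 - sqrt(10)) / 2


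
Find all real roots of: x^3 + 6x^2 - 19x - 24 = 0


Let p(x) = x^3 + 6x^2 - 19x - 24. By the rational root theorem (leading coefficient 1), any rational root is an integer divisor of 24: try ±1, ±2, ... in turn.
Test x = 1: value = -36 ≠ 0.
Test x = -1: value = 0 ✓, so (x + 1) is a factor.
Synthetic division by (x + 1): bring down 1; 1(-1) + 6 = 5; 5(-1) - 19 = -24; (-24)(-1) - 24 = 0 → quotient x^2 + 5x - 24, remainder 0.
Solve the quadratic x^2 + 5x - 24 = 0: discriminant = 5^2 - 4(1)(-24) = 25 + 96 = 121.
sqrt(121) = 11, so x = (-5 ± 11)/2: x = 3 or x = -8.

x = -8, x = -1, x = 3


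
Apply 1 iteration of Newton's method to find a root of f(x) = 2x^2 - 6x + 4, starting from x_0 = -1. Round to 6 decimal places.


Newton's method: x_(n+1) = x_n - f(x_n)/f'(x_n)
f(x) = 2x^2 - 6x + 4
f'(x) = 4x - 6

Iteration 1:
  f(-1.000000) = 12.000000
  f'(-1.000000) = -10.000000
  x_1 = -1.000000 - (12.000000)/(-10.000000) = 0.200000

x_1 = 0.200000


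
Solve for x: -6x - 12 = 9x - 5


Starting with: -6x - 12 = 9x - 5
Move all x terms to left: (-6 - 9)x = -5 + 12
Simplify: -15x = 7
Divide both sides by -15: x = -7/15

x = -7/15


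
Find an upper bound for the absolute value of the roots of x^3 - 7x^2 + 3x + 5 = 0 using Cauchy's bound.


Cauchy's bound: all roots r satisfy |r| <= 1 + max(|a_i/a_n|) for i = 0,...,n-1
where a_n is the leading coefficient.

Coefficients: [1, -7, 3, 5]
Leading coefficient a_n = 1
Ratios |a_i/a_n|: 7, 3, 5
Maximum ratio: 7
Cauchy's bound: |r| <= 1 + 7 = 8

Upper bound = 8


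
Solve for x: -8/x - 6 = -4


Subtract -6 from both sides: -8/x = 2
Multiply both sides by x: -8 = 2 * x
Divide by 2: x = -4

x = -4


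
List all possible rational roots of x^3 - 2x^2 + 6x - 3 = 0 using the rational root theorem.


Rational root theorem: possible roots are ±p/q where:
  p divides the constant term (-3): p ∈ {1, 3}
  q divides the leading coefficient (1): q ∈ {1}

All possible rational roots: -3, -1, 1, 3

-3, -1, 1, 3


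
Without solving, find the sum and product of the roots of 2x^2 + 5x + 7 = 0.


By Vieta's formulas for ax^2 + bx + c = 0:
  Sum of roots = -b/a
  Product of roots = c/a

Here a = 2, b = 5, c = 7
Sum = -(5)/2 = -5/2
Product = 7/2 = 7/2

Sum = -5/2, Product = 7/2


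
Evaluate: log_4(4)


We need the exponent such that 4^? = 4
4^1 = 4
Therefore log_4(4) = 1

1


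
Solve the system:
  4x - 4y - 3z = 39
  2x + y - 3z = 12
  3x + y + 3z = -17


Using Cramer's rule. Expand each determinant along the first row.
D  = 4*[1*3 - (-3)*1] - (-4)*[2*3 - (-3)*3] + (-3)*[2*1 - 1*3]
  = 4*(6) - (-4)*(15) + (-3)*(-1) = 87
Dx = 39*[1*3 - (-3)*1] - (-4)*[12*3 - (-3)*(-17)] + (-3)*[12*1 - 1*(-17)]
  = 39*(6) - (-4)*(-15) + (-3)*(29) = 87
Dy = 4*[12*3 - (-3)*(-17)] - 39*[2*3 - (-3)*3] + (-3)*[2*(-17) - 12*3]
  = 4*(-15) - 39*(15) + (-3)*(-70) = -435
Dz = 4*[1*(-17) - 12*1] - (-4)*[2*(-17) - 12*3] + 39*[2*1 - 1*3]
  = 4*(-29) - (-4)*(-70) + 39*(-1) = -435
x = Dx/D = 87/87 = 1, y = Dy/D = -435/87 = -5, z = Dz/D = -435/87 = -5
Check eq1: (4)(1) + (-4)(-5) + (-3)(-5) = 39 = 39 ✓
Check eq2: (2)(1) + (1)(-5) + (-3)(-5) = 12 = 12 ✓
Check eq3: (3)(1) + (1)(-5) + (3)(-5) = -17 = -17 ✓

x = 1, y = -5, z = -5


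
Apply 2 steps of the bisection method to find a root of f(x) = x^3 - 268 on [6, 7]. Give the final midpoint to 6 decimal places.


f(x) = x^3 - 268
f(6) = -52 < 0
f(7) = 75 > 0

Step 1: midpoint = (6.000000 + 7.000000)/2 = 6.500000
  f(6.500000) = 6.625000
  f(mid) > 0, so root is in [6.000000, 6.500000]

Step 2: midpoint = (6.000000 + 6.500000)/2 = 6.250000
  f(6.250000) = -23.859375
  f(mid) < 0, so root is in [6.250000, 6.500000]

midpoint = 6.250000


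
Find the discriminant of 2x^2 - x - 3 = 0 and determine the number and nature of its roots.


For ax^2 + bx + c = 0, discriminant D = b^2 - 4ac
Here a = 2, b = -1, c = -3
D = (-1)^2 - 4(2)(-3) = 1 + 24 = 25

D = 25 > 0 and is a perfect square (sqrt = 5)
The equation has 2 distinct real rational roots.

Discriminant = 25, 2 distinct real rational roots


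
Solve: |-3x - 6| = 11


An absolute value equation |expr| = 11 gives two cases:
Case 1: -3x - 6 = 11
  -3x = 17, so x = -17/3
Case 2: -3x - 6 = -11
  -3x = -5, so x = 5/3

x = -17/3, x = 5/3


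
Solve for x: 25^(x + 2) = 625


Express both sides with the same base.
625 = 25^2
Since the bases match, equate exponents: x + 2 = 2
So x = 2 - (2) = 0

x = 0


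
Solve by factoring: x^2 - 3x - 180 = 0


We need two numbers that multiply to -180 and add to -3.
Those numbers are 12 and -15 (since 12 * (-15) = -180 and 12 + (-15) = -3).
So x^2 - 3x - 180 = (x + 12)(x - 15) = 0
Setting each factor to zero: x = -12 or x = 15

x = -12, x = 15


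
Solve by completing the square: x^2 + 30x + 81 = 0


Start: x^2 + 30x + 81 = 0
Move constant: x^2 + 30x = -81
Half of 30 is 15, squared is 225
Add 225 to both sides: x^2 + 30x + 225 = 144
(x + 15)^2 = 144
x + 15 = ±12
x = -15 + 12 = -3 or x = -15 - 12 = -27

x = -27, x = -3


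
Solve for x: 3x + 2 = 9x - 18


Starting with: 3x + 2 = 9x - 18
Move all x terms to left: (3 - 9)x = -18 - 2
Simplify: -6x = -20
Divide both sides by -6: x = 10/3

x = 10/3


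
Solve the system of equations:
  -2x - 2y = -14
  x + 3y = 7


Using Cramer's rule:
Determinant D = (-2)(3) - (1)(-2) = -6 + 2 = -4
Dx = (-14)(3) - (7)(-2) = -42 + 14 = -28
Dy = (-2)(7) - (1)(-14) = -14 + 14 = 0
x = Dx/D = -28/-4 = 7
y = Dy/D = 0/-4 = 0

x = 7, y = 0


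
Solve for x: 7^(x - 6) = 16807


Express both sides with the same base.
16807 = 7^5
Since the bases match, equate exponents: x - 6 = 5
So x = 5 - (-6) = 11

x = 11


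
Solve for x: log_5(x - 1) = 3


Convert to exponential form: x - 1 = 5^3 = 125
x = 125 + 1 = 126
Check: log_5(126 - 1) = log_5(125) = log_5(125) = 3 ✓

x = 126


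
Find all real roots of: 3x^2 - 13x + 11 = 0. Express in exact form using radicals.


Using the quadratic formula: x = (-b ± sqrt(b^2 - 4ac)) / (2a)
Here a = 3, b = -13, c = 11
Discriminant = b^2 - 4ac = (-13)^2 - 4(3)(11) = 169 - 132 = 37
Since discriminant = 37 > 0, there are two real roots.
x = (13 ± sqrt(37)) / 6
Numerically: x ≈ 3.1805 or x ≈ 1.1529

x = (13 + sqrt(37)) / 6 or x = (13 - sqrt(37)) / 6


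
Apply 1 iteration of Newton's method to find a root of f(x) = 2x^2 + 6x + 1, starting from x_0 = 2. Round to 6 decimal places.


Newton's method: x_(n+1) = x_n - f(x_n)/f'(x_n)
f(x) = 2x^2 + 6x + 1
f'(x) = 4x + 6

Iteration 1:
  f(2.000000) = 21.000000
  f'(2.000000) = 14.000000
  x_1 = 2.000000 - (21.000000)/(14.000000) = 0.500000

x_1 = 0.500000


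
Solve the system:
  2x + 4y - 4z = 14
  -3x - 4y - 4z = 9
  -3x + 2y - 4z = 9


Using Cramer's rule. Expand each determinant along the first row.
D  = 2*[(-4)*(-4) - (-4)*2] - 4*[(-3)*(-4) - (-4)*(-3)] + (-4)*[(-3)*2 - (-4)*(-3)]
  = 2*(24) - 4*(0) + (-4)*(-18) = 120
Dx = 14*[(-4)*(-4) - (-4)*2] - 4*[9*(-4) - (-4)*9] + (-4)*[9*2 - (-4)*9]
  = 14*(24) - 4*(0) + (-4)*(54) = 120
Dy = 2*[9*(-4) - (-4)*9] - 14*[(-3)*(-4) - (-4)*(-3)] + (-4)*[(-3)*9 - 9*(-3)]
  = 2*(0) - 14*(0) + (-4)*(0) = 0
Dz = 2*[(-4)*9 - 9*2] - 4*[(-3)*9 - 9*(-3)] + 14*[(-3)*2 - (-4)*(-3)]
  = 2*(-54) - 4*(0) + 14*(-18) = -360
x = Dx/D = 120/120 = 1, y = Dy/D = 0/120 = 0, z = Dz/D = -360/120 = -3
Check eq1: (2)(1) + (4)(0) + (-4)(-3) = 14 = 14 ✓
Check eq2: (-3)(1) + (-4)(0) + (-4)(-3) = 9 = 9 ✓
Check eq3: (-3)(1) + (2)(0) + (-4)(-3) = 9 = 9 ✓

x = 1, y = 0, z = -3


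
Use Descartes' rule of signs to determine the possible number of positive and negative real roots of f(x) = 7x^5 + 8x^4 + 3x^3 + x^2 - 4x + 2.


Descartes' rule of signs:

For positive roots, count sign changes in f(x) = 7x^5 + 8x^4 + 3x^3 + x^2 - 4x + 2:
Signs of coefficients: +, +, +, +, -, +
Number of sign changes: 2
Possible positive real roots: 2, 0

For negative roots, examine f(-x) = -7x^5 + 8x^4 - 3x^3 + x^2 + 4x + 2:
Signs of coefficients: -, +, -, +, +, +
Number of sign changes: 3
Possible negative real roots: 3, 1

Positive roots: 2 or 0; Negative roots: 3 or 1


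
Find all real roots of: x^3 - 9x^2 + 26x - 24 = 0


Let p(x) = x^3 - 9x^2 + 26x - 24. By the rational root theorem (leading coefficient 1), any rational root is an integer divisor of 24: try ±1, ±2, ... in turn.
Test x = 1: value = -6 ≠ 0.
Test x = -1: value = -60 ≠ 0.
Test x = 2: value = 0 ✓, so (x - 2) is a factor.
Synthetic division by (x - 2): bring down 1; 1(2) - 9 = -7; (-7)(2) + 26 = 12; 12(2) - 24 = 0 → quotient x^2 - 7x + 12, remainder 0.
Solve the quadratic x^2 - 7x + 12 = 0: discriminant = (-7)^2 - 4(1)(12) = 49 - 48 = 1.
sqrt(1) = 1, so x = (7 ± 1)/2: x = 4 or x = 3.

x = 2, x = 3, x = 4


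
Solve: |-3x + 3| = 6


An absolute value equation |expr| = 6 gives two cases:
Case 1: -3x + 3 = 6
  -3x = 3, so x = -1
Case 2: -3x + 3 = -6
  -3x = -9, so x = 3

x = -1, x = 3


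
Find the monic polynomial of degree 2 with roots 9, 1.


A monic polynomial with roots 9, 1 is:
p(x) = (x - 9)(x - 1)
After multiplying by (x - 9): x - 9
After multiplying by (x - 1): x^2 - 10x + 9

x^2 - 10x + 9


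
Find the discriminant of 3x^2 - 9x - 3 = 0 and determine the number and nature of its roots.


For ax^2 + bx + c = 0, discriminant D = b^2 - 4ac
Here a = 3, b = -9, c = -3
D = (-9)^2 - 4(3)(-3) = 81 + 36 = 117

D = 117 > 0 but not a perfect square
The equation has 2 distinct real irrational roots.

Discriminant = 117, 2 distinct real irrational roots


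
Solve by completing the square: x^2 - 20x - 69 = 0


Start: x^2 - 20x - 69 = 0
Move constant: x^2 - 20x = 69
Half of -20 is -10, squared is 100
Add 100 to both sides: x^2 - 20x + 100 = 169
(x - 10)^2 = 169
x - 10 = ±13
x = 10 + 13 = 23 or x = 10 - 13 = -3

x = -3, x = 23


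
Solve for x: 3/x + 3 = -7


Subtract 3 from both sides: 3/x = -10
Multiply both sides by x: 3 = -10 * x
Divide by -10: x = -3/10

x = -3/10


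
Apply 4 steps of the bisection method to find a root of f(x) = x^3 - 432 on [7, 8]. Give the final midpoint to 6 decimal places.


f(x) = x^3 - 432
f(7) = -89 < 0
f(8) = 80 > 0

Step 1: midpoint = (7.000000 + 8.000000)/2 = 7.500000
  f(7.500000) = -10.125000
  f(mid) < 0, so root is in [7.500000, 8.000000]

Step 2: midpoint = (7.500000 + 8.000000)/2 = 7.750000
  f(7.750000) = 33.484375
  f(mid) > 0, so root is in [7.500000, 7.750000]

Step 3: midpoint = (7.500000 + 7.750000)/2 = 7.625000
  f(7.625000) = 11.322266
  f(mid) > 0, so root is in [7.500000, 7.625000]

Step 4: midpoint = (7.500000 + 7.625000)/2 = 7.562500
  f(7.562500) = 0.510010
  f(mid) > 0, so root is in [7.500000, 7.562500]

midpoint = 7.562500


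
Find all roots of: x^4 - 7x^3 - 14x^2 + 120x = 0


The constant term is 0, so x = 0 is a root. Factor out x:
  x^3 - 7x^2 - 14x + 120 = 0
Let p(x) = x^3 - 7x^2 - 14x + 120. By the rational root theorem (leading coefficient 1), any rational root is an integer divisor of 120: try ±1, ±2, ... in turn.
Test x = 1: value = 100 ≠ 0.
Test x = -1: value = 126 ≠ 0.
Test x = 2: value = 72 ≠ 0.
Test x = -2: value = 112 ≠ 0.
Test x = 3: value = 42 ≠ 0.
Test x = -3: value = 72 ≠ 0.
Test x = 4: value = 16 ≠ 0.
Test x = -4: value = 0 ✓, so (x + 4) is a factor.
Synthetic division by (x + 4): bring down 1; 1(-4) - 7 = -11; (-11)(-4) - 14 = 30; 30(-4) + 120 = 0 → quotient x^2 - 11x + 30, remainder 0.
Solve the quadratic x^2 - 11x + 30 = 0: discriminant = (-11)^2 - 4(1)(30) = 121 - 120 = 1.
sqrt(1) = 1, so x = (11 ± 1)/2: x = 6 or x = 5.
Collecting all roots found:

x = -4, x = 0, x = 5, x = 6


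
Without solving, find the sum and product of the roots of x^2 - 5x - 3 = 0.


By Vieta's formulas for ax^2 + bx + c = 0:
  Sum of roots = -b/a
  Product of roots = c/a

Here a = 1, b = -5, c = -3
Sum = -(-5)/1 = 5
Product = -3/1 = -3

Sum = 5, Product = -3


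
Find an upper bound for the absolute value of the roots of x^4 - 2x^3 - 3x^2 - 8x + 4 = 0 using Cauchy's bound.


Cauchy's bound: all roots r satisfy |r| <= 1 + max(|a_i/a_n|) for i = 0,...,n-1
where a_n is the leading coefficient.

Coefficients: [1, -2, -3, -8, 4]
Leading coefficient a_n = 1
Ratios |a_i/a_n|: 2, 3, 8, 4
Maximum ratio: 8
Cauchy's bound: |r| <= 1 + 8 = 9

Upper bound = 9


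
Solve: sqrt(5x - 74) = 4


Square both sides: 5x - 74 = 4^2 = 16
5x = 16 + 74 = 90
x = 18
Check: sqrt(5*18 - 74) = sqrt(16) = 4 ✓

x = 18


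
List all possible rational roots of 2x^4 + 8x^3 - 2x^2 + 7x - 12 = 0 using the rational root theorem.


Rational root theorem: possible roots are ±p/q where:
  p divides the constant term (-12): p ∈ {1, 2, 3, 4, 6, 12}
  q divides the leading coefficient (2): q ∈ {1, 2}

All possible rational roots: -12, -6, -4, -3, -2, -3/2, -1, -1/2, 1/2, 1, 3/2, 2, 3, 4, 6, 12

-12, -6, -4, -3, -2, -3/2, -1, -1/2, 1/2, 1, 3/2, 2, 3, 4, 6, 12


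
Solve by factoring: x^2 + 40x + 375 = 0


We need two numbers that multiply to 375 and add to 40.
Those numbers are 15 and 25 (since 15 * 25 = 375 and 15 + 25 = 40).
So x^2 + 40x + 375 = (x + 15)(x + 25) = 0
Setting each factor to zero: x = -15 or x = -25

x = -25, x = -15


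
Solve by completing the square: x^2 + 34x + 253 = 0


Start: x^2 + 34x + 253 = 0
Move constant: x^2 + 34x = -253
Half of 34 is 17, squared is 289
Add 289 to both sides: x^2 + 34x + 289 = 36
(x + 17)^2 = 36
x + 17 = ±6
x = -17 + 6 = -11 or x = -17 - 6 = -23

x = -23, x = -11


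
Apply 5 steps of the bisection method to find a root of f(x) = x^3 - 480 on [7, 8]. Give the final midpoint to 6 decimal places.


f(x) = x^3 - 480
f(7) = -137 < 0
f(8) = 32 > 0

Step 1: midpoint = (7.000000 + 8.000000)/2 = 7.500000
  f(7.500000) = -58.125000
  f(mid) < 0, so root is in [7.500000, 8.000000]

Step 2: midpoint = (7.500000 + 8.000000)/2 = 7.750000
  f(7.750000) = -14.515625
  f(mid) < 0, so root is in [7.750000, 8.000000]

Step 3: midpoint = (7.750000 + 8.000000)/2 = 7.875000
  f(7.875000) = 8.373047
  f(mid) > 0, so root is in [7.750000, 7.875000]

Step 4: midpoint = (7.750000 + 7.875000)/2 = 7.812500
  f(7.812500) = -3.162842
  f(mid) < 0, so root is in [7.812500, 7.875000]

Step 5: midpoint = (7.812500 + 7.875000)/2 = 7.843750
  f(7.843750) = 2.582123
  f(mid) > 0, so root is in [7.812500, 7.843750]

midpoint = 7.843750


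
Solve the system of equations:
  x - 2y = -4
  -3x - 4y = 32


Using Cramer's rule:
Determinant D = (1)(-4) - (-3)(-2) = -4 - 6 = -10
Dx = (-4)(-4) - (32)(-2) = 16 + 64 = 80
Dy = (1)(32) - (-3)(-4) = 32 - 12 = 20
x = Dx/D = 80/-10 = -8
y = Dy/D = 20/-10 = -2

x = -8, y = -2


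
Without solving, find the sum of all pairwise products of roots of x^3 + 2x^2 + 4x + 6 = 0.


By Vieta's formulas for x^3 + bx^2 + cx + d = 0:
  r1 + r2 + r3 = -b/a = -2
  r1*r2 + r1*r3 + r2*r3 = c/a = 4
  r1*r2*r3 = -d/a = -6


Sum of pairwise products = 4


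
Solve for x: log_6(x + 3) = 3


Convert to exponential form: x + 3 = 6^3 = 216
x = 216 - 3 = 213
Check: log_6(213 + 3) = log_6(216) = log_6(216) = 3 ✓

x = 213


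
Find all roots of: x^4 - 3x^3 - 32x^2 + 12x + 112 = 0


Let p(x) = x^4 - 3x^3 - 32x^2 + 12x + 112. By the rational root theorem (leading coefficient 1), any rational root is an integer divisor of 112: try ±1, ±2, ... in turn.
Test x = 1: value = 90 ≠ 0.
Test x = -1: value = 72 ≠ 0.
Test x = 2: value = 0 ✓, so (x - 2) is a factor.
Synthetic division by (x - 2): bring down 1; 1(2) - 3 = -1; (-1)(2) - 32 = -34; (-34)(2) + 12 = -56; (-56)(2) + 112 = 0 → quotient x^3 - x^2 - 34x - 56, remainder 0.
Continue with the quotient x^3 - x^2 - 34x - 56 (candidates must divide 56; re-test x = 2 first in case it repeats).
Test x = 2: value = -120 ≠ 0.
Test x = -2: value = 0 ✓, so (x + 2) is a factor.
Synthetic division by (x + 2): bring down 1; 1(-2) - 1 = -3; (-3)(-2) - 34 = -28; (-28)(-2) - 56 = 0 → quotient x^2 - 3x - 28, remainder 0.
Solve the quadratic x^2 - 3x - 28 = 0: discriminant = (-3)^2 - 4(1)(-28) = 9 + 112 = 121.
sqrt(121) = 11, so x = (3 ± 11)/2: x = 7 or x = -4.
Collecting all roots found:

x = -4, x = -2, x = 2, x = 7


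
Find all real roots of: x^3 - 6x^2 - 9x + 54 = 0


Let p(x) = x^3 - 6x^2 - 9x + 54. By the rational root theorem (leading coefficient 1), any rational root is an integer divisor of 54: try ±1, ±2, ... in turn.
Test x = 1: value = 40 ≠ 0.
Test x = -1: value = 56 ≠ 0.
Test x = 2: value = 20 ≠ 0.
Test x = -2: value = 40 ≠ 0.
Test x = 3: value = 0 ✓, so (x - 3) is a factor.
Synthetic division by (x - 3): bring down 1; 1(3) - 6 = -3; (-3)(3) - 9 = -18; (-18)(3) + 54 = 0 → quotient x^2 - 3x - 18, remainder 0.
Solve the quadratic x^2 - 3x - 18 = 0: discriminant = (-3)^2 - 4(1)(-18) = 9 + 72 = 81.
sqrt(81) = 9, so x = (3 ± 9)/2: x = 6 or x = -3.

x = -3, x = 3, x = 6


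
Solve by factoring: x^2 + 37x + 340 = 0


We need two numbers that multiply to 340 and add to 37.
Those numbers are 17 and 20 (since 17 * 20 = 340 and 17 + 20 = 37).
So x^2 + 37x + 340 = (x + 17)(x + 20) = 0
Setting each factor to zero: x = -17 or x = -20

x = -20, x = -17


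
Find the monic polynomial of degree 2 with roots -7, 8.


A monic polynomial with roots -7, 8 is:
p(x) = (x + 7)(x - 8)
After multiplying by (x + 7): x + 7
After multiplying by (x - 8): x^2 - x - 56

x^2 - x - 56


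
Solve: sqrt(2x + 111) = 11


Square both sides: 2x + 111 = 11^2 = 121
2x = 121 - 111 = 10
x = 5
Check: sqrt(2*5 + 111) = sqrt(121) = 11 ✓

x = 5


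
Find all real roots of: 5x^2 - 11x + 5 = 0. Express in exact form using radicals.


Using the quadratic formula: x = (-b ± sqrt(b^2 - 4ac)) / (2a)
Here a = 5, b = -11, c = 5
Discriminant = b^2 - 4ac = (-11)^2 - 4(5)(5) = 121 - 100 = 21
Since discriminant = 21 > 0, there are two real roots.
x = (11 ± sqrt(21)) / 10
Numerically: x ≈ 1.5583 or x ≈ 0.6417

x = (11 + sqrt(21)) / 10 or x = (11 - sqrt(21)) / 10


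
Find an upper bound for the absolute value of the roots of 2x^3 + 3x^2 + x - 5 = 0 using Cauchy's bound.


Cauchy's bound: all roots r satisfy |r| <= 1 + max(|a_i/a_n|) for i = 0,...,n-1
where a_n is the leading coefficient.

Coefficients: [2, 3, 1, -5]
Leading coefficient a_n = 2
Ratios |a_i/a_n|: 3/2, 1/2, 5/2
Maximum ratio: 5/2
Cauchy's bound: |r| <= 1 + 5/2 = 7/2

Upper bound = 7/2


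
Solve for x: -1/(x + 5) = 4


Multiply both sides by (x + 5): -1 = 4(x + 5)
Distribute: -1 = 4x + 20
4x = -1 - 20 = -21
x = -21/4

x = -21/4


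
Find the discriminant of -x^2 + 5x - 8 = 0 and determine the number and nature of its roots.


For ax^2 + bx + c = 0, discriminant D = b^2 - 4ac
Here a = -1, b = 5, c = -8
D = (5)^2 - 4(-1)(-8) = 25 - 32 = -7

D = -7 < 0
The equation has no real roots (2 complex conjugate roots).

Discriminant = -7, no real roots (2 complex conjugate roots)


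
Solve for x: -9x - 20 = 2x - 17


Starting with: -9x - 20 = 2x - 17
Move all x terms to left: (-9 - 2)x = -17 + 20
Simplify: -11x = 3
Divide both sides by -11: x = -3/11

x = -3/11


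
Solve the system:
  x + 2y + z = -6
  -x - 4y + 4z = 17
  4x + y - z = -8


Using Cramer's rule. Expand each determinant along the first row.
D  = 1*[(-4)*(-1) - 4*1] - 2*[(-1)*(-1) - 4*4] + 1*[(-1)*1 - (-4)*4]
  = 1*(0) - 2*(-15) + 1*(15) = 45
Dx = (-6)*[(-4)*(-1) - 4*1] - 2*[17*(-1) - 4*(-8)] + 1*[17*1 - (-4)*(-8)]
  = (-6)*(0) - 2*(15) + 1*(-15) = -45
Dy = 1*[17*(-1) - 4*(-8)] - (-6)*[(-1)*(-1) - 4*4] + 1*[(-1)*(-8) - 17*4]
  = 1*(15) - (-6)*(-15) + 1*(-60) = -135
Dz = 1*[(-4)*(-8) - 17*1] - 2*[(-1)*(-8) - 17*4] + (-6)*[(-1)*1 - (-4)*4]
  = 1*(15) - 2*(-60) + (-6)*(15) = 45
x = Dx/D = -45/45 = -1, y = Dy/D = -135/45 = -3, z = Dz/D = 45/45 = 1
Check eq1: (1)(-1) + (2)(-3) + (1)(1) = -6 = -6 ✓
Check eq2: (-1)(-1) + (-4)(-3) + (4)(1) = 17 = 17 ✓
Check eq3: (4)(-1) + (1)(-3) + (-1)(1) = -8 = -8 ✓

x = -1, y = -3, z = 1


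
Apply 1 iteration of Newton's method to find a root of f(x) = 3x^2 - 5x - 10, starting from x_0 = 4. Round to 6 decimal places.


Newton's method: x_(n+1) = x_n - f(x_n)/f'(x_n)
f(x) = 3x^2 - 5x - 10
f'(x) = 6x - 5

Iteration 1:
  f(4.000000) = 18.000000
  f'(4.000000) = 19.000000
  x_1 = 4.000000 - (18.000000)/(19.000000) = 3.052632

x_1 = 3.052632


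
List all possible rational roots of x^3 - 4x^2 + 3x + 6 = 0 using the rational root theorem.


Rational root theorem: possible roots are ±p/q where:
  p divides the constant term (6): p ∈ {1, 2, 3, 6}
  q divides the leading coefficient (1): q ∈ {1}

All possible rational roots: -6, -3, -2, -1, 1, 2, 3, 6

-6, -3, -2, -1, 1, 2, 3, 6


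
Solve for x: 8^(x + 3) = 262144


Express both sides with the same base.
262144 = 8^6
Since the bases match, equate exponents: x + 3 = 6
So x = 6 - (3) = 3

x = 3


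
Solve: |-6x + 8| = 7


An absolute value equation |expr| = 7 gives two cases:
Case 1: -6x + 8 = 7
  -6x = -1, so x = 1/6
Case 2: -6x + 8 = -7
  -6x = -15, so x = 5/2

x = 1/6, x = 5/2


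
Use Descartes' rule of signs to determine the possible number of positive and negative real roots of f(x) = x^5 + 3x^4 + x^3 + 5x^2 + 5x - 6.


Descartes' rule of signs:

For positive roots, count sign changes in f(x) = x^5 + 3x^4 + x^3 + 5x^2 + 5x - 6:
Signs of coefficients: +, +, +, +, +, -
Number of sign changes: 1
Possible positive real roots: 1

For negative roots, examine f(-x) = -x^5 + 3x^4 - x^3 + 5x^2 - 5x - 6:
Signs of coefficients: -, +, -, +, -, -
Number of sign changes: 4
Possible negative real roots: 4, 2, 0

Positive roots: 1; Negative roots: 4 or 2 or 0


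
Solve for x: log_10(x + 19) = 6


Convert to exponential form: x + 19 = 10^6 = 1000000
x = 1000000 - 19 = 999981
Check: log_10(999981 + 19) = log_10(1000000) = log_10(1000000) = 6 ✓

x = 999981


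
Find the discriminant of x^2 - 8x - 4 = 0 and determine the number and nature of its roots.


For ax^2 + bx + c = 0, discriminant D = b^2 - 4ac
Here a = 1, b = -8, c = -4
D = (-8)^2 - 4(1)(-4) = 64 + 16 = 80

D = 80 > 0 but not a perfect square
The equation has 2 distinct real irrational roots.

Discriminant = 80, 2 distinct real irrational roots


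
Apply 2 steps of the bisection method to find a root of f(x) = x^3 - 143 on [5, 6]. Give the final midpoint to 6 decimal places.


f(x) = x^3 - 143
f(5) = -18 < 0
f(6) = 73 > 0

Step 1: midpoint = (5.000000 + 6.000000)/2 = 5.500000
  f(5.500000) = 23.375000
  f(mid) > 0, so root is in [5.000000, 5.500000]

Step 2: midpoint = (5.000000 + 5.500000)/2 = 5.250000
  f(5.250000) = 1.703125
  f(mid) > 0, so root is in [5.000000, 5.250000]

midpoint = 5.250000


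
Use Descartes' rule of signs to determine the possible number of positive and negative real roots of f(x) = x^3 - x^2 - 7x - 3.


Descartes' rule of signs:

For positive roots, count sign changes in f(x) = x^3 - x^2 - 7x - 3:
Signs of coefficients: +, -, -, -
Number of sign changes: 1
Possible positive real roots: 1

For negative roots, examine f(-x) = -x^3 - x^2 + 7x - 3:
Signs of coefficients: -, -, +, -
Number of sign changes: 2
Possible negative real roots: 2, 0

Positive roots: 1; Negative roots: 2 or 0


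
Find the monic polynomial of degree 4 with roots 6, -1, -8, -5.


A monic polynomial with roots 6, -1, -8, -5 is:
p(x) = (x - 6)(x + 1)(x + 8)(x + 5)
After multiplying by (x - 6): x - 6
After multiplying by (x + 1): x^2 - 5x - 6
After multiplying by (x + 8): x^3 + 3x^2 - 46x - 48
After multiplying by (x + 5): x^4 + 8x^3 - 31x^2 - 278x - 240

x^4 + 8x^3 - 31x^2 - 278x - 240


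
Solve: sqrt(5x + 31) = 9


Square both sides: 5x + 31 = 9^2 = 81
5x = 81 - 31 = 50
x = 10
Check: sqrt(5*10 + 31) = sqrt(81) = 9 ✓

x = 10


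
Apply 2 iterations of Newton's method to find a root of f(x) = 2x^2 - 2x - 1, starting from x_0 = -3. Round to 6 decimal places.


Newton's method: x_(n+1) = x_n - f(x_n)/f'(x_n)
f(x) = 2x^2 - 2x - 1
f'(x) = 4x - 2

Iteration 1:
  f(-3.000000) = 23.000000
  f'(-3.000000) = -14.000000
  x_1 = -3.000000 - (23.000000)/(-14.000000) = -1.357143

Iteration 2:
  f(-1.357143) = 5.397959
  f'(-1.357143) = -7.428571
  x_2 = -1.357143 - (5.397959)/(-7.428571) = -0.630495

x_2 = -0.630495


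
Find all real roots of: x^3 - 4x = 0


The constant term is 0, so x = 0 is a root. Factor out x:
  x(x^2 - 4) = 0
Solve the quadratic x^2 - 4 = 0: discriminant = 0^2 - 4(1)(-4) = 0 + 16 = 16.
sqrt(16) = 4, so x = (0 ± 4)/2: x = 2 or x = -2.

x = -2, x = 0, x = 2


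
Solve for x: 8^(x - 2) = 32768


Express both sides with the same base.
32768 = 8^5
Since the bases match, equate exponents: x - 2 = 5
So x = 5 - (-2) = 7

x = 7


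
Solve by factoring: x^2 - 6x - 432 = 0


We need two numbers that multiply to -432 and add to -6.
Those numbers are -24 and 18 (since (-24) * 18 = -432 and (-24) + 18 = -6).
So x^2 - 6x - 432 = (x - 24)(x + 18) = 0
Setting each factor to zero: x = 24 or x = -18

x = -18, x = 24


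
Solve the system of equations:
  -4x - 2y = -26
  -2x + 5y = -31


Using Cramer's rule:
Determinant D = (-4)(5) - (-2)(-2) = -20 - 4 = -24
Dx = (-26)(5) - (-31)(-2) = -130 - 62 = -192
Dy = (-4)(-31) - (-2)(-26) = 124 - 52 = 72
x = Dx/D = -192/-24 = 8
y = Dy/D = 72/-24 = -3

x = 8, y = -3


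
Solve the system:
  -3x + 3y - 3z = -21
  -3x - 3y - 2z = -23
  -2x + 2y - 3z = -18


Using Cramer's rule. Expand each determinant along the first row.
D  = (-3)*[(-3)*(-3) - (-2)*2] - 3*[(-3)*(-3) - (-2)*(-2)] + (-3)*[(-3)*2 - (-3)*(-2)]
  = (-3)*(13) - 3*(5) + (-3)*(-12) = -18
Dx = (-21)*[(-3)*(-3) - (-2)*2] - 3*[(-23)*(-3) - (-2)*(-18)] + (-3)*[(-23)*2 - (-3)*(-18)]
  = (-21)*(13) - 3*(33) + (-3)*(-100) = -72
Dy = (-3)*[(-23)*(-3) - (-2)*(-18)] - (-21)*[(-3)*(-3) - (-2)*(-2)] + (-3)*[(-3)*(-18) - (-23)*(-2)]
  = (-3)*(33) - (-21)*(5) + (-3)*(8) = -18
Dz = (-3)*[(-3)*(-18) - (-23)*2] - 3*[(-3)*(-18) - (-23)*(-2)] + (-21)*[(-3)*2 - (-3)*(-2)]
  = (-3)*(100) - 3*(8) + (-21)*(-12) = -72
x = Dx/D = -72/-18 = 4, y = Dy/D = -18/-18 = 1, z = Dz/D = -72/-18 = 4
Check eq1: (-3)(4) + (3)(1) + (-3)(4) = -21 = -21 ✓
Check eq2: (-3)(4) + (-3)(1) + (-2)(4) = -23 = -23 ✓
Check eq3: (-2)(4) + (2)(1) + (-3)(4) = -18 = -18 ✓

x = 4, y = 1, z = 4


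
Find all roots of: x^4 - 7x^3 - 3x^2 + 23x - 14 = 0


Let p(x) = x^4 - 7x^3 - 3x^2 + 23x - 14. By the rational root theorem (leading coefficient 1), any rational root is an integer divisor of 14: try ±1, ±2, ... in turn.
Test x = 1: value = 0 ✓, so (x - 1) is a factor.
Synthetic division by (x - 1): bring down 1; 1(1) - 7 = -6; (-6)(1) - 3 = -9; (-9)(1) + 23 = 14; 14(1) - 14 = 0 → quotient x^3 - 6x^2 - 9x + 14, remainder 0.
Continue with the quotient x^3 - 6x^2 - 9x + 14 (candidates must divide 14; re-test x = 1 first in case it repeats).
Test x = 1: value = 0 ✓, so (x - 1) is a factor.
Synthetic division by (x - 1): bring down 1; 1(1) - 6 = -5; (-5)(1) - 9 = -14; (-14)(1) + 14 = 0 → quotient x^2 - 5x - 14, remainder 0.
Solve the quadratic x^2 - 5x - 14 = 0: discriminant = (-5)^2 - 4(1)(-14) = 25 + 56 = 81.
sqrt(81) = 9, so x = (5 ± 9)/2: x = 7 or x = -2.
Collecting all roots found:

x = -2, x = 1 (multiplicity 2), x = 7


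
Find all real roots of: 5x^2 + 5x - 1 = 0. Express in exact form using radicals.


Using the quadratic formula: x = (-b ± sqrt(b^2 - 4ac)) / (2a)
Here a = 5, b = 5, c = -1
Discriminant = b^2 - 4ac = 5^2 - 4(5)(-1) = 25 + 20 = 45
Since discriminant = 45 > 0, there are two real roots.
x = (-5 ± 3*sqrt(5)) / 10
Numerically: x ≈ 0.1708 or x ≈ -1.1708

x = (-5 + 3*sqrt(5)) / 10 or x = (-5 - 3*sqrt(5)) / 10


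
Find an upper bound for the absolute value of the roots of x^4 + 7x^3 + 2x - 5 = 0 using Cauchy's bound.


Cauchy's bound: all roots r satisfy |r| <= 1 + max(|a_i/a_n|) for i = 0,...,n-1
where a_n is the leading coefficient.

Coefficients: [1, 7, 0, 2, -5]
Leading coefficient a_n = 1
Ratios |a_i/a_n|: 7, 0, 2, 5
Maximum ratio: 7
Cauchy's bound: |r| <= 1 + 7 = 8

Upper bound = 8


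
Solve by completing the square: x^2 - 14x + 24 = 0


Start: x^2 - 14x + 24 = 0
Move constant: x^2 - 14x = -24
Half of -14 is -7, squared is 49
Add 49 to both sides: x^2 - 14x + 49 = 25
(x - 7)^2 = 25
x - 7 = ±5
x = 7 + 5 = 12 or x = 7 - 5 = 2

x = 2, x = 12


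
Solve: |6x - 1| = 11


An absolute value equation |expr| = 11 gives two cases:
Case 1: 6x - 1 = 11
  6x = 12, so x = 2
Case 2: 6x - 1 = -11
  6x = -10, so x = -5/3

x = -5/3, x = 2


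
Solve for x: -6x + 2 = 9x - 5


Starting with: -6x + 2 = 9x - 5
Move all x terms to left: (-6 - 9)x = -5 - 2
Simplify: -15x = -7
Divide both sides by -15: x = 7/15

x = 7/15


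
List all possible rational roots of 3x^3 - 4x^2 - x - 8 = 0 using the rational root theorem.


Rational root theorem: possible roots are ±p/q where:
  p divides the constant term (-8): p ∈ {1, 2, 4, 8}
  q divides the leading coefficient (3): q ∈ {1, 3}

All possible rational roots: -8, -4, -8/3, -2, -4/3, -1, -2/3, -1/3, 1/3, 2/3, 1, 4/3, 2, 8/3, 4, 8

-8, -4, -8/3, -2, -4/3, -1, -2/3, -1/3, 1/3, 2/3, 1, 4/3, 2, 8/3, 4, 8


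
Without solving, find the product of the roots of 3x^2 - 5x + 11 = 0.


By Vieta's formulas for ax^2 + bx + c = 0:
  Sum of roots = -b/a
  Product of roots = c/a

Here a = 3, b = -5, c = 11
Sum = -(-5)/3 = 5/3
Product = 11/3 = 11/3

Product = 11/3


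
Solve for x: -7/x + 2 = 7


Subtract 2 from both sides: -7/x = 5
Multiply both sides by x: -7 = 5 * x
Divide by 5: x = -7/5

x = -7/5


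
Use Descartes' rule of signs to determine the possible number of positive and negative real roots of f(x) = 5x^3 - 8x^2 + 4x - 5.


Descartes' rule of signs:

For positive roots, count sign changes in f(x) = 5x^3 - 8x^2 + 4x - 5:
Signs of coefficients: +, -, +, -
Number of sign changes: 3
Possible positive real roots: 3, 1

For negative roots, examine f(-x) = -5x^3 - 8x^2 - 4x - 5:
Signs of coefficients: -, -, -, -
Number of sign changes: 0
Possible negative real roots: 0

Positive roots: 3 or 1; Negative roots: 0


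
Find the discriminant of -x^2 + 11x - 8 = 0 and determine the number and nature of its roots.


For ax^2 + bx + c = 0, discriminant D = b^2 - 4ac
Here a = -1, b = 11, c = -8
D = (11)^2 - 4(-1)(-8) = 121 - 32 = 89

D = 89 > 0 but not a perfect square
The equation has 2 distinct real irrational roots.

Discriminant = 89, 2 distinct real irrational roots


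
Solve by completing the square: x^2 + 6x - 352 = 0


Start: x^2 + 6x - 352 = 0
Move constant: x^2 + 6x = 352
Half of 6 is 3, squared is 9
Add 9 to both sides: x^2 + 6x + 9 = 361
(x + 3)^2 = 361
x + 3 = ±19
x = -3 + 19 = 16 or x = -3 - 19 = -22

x = -22, x = 16


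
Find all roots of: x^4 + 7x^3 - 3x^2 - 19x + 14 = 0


Let p(x) = x^4 + 7x^3 - 3x^2 - 19x + 14. By the rational root theorem (leading coefficient 1), any rational root is an integer divisor of 14: try ±1, ±2, ... in turn.
Test x = 1: value = 0 ✓, so (x - 1) is a factor.
Synthetic division by (x - 1): bring down 1; 1(1) + 7 = 8; 8(1) - 3 = 5; 5(1) - 19 = -14; (-14)(1) + 14 = 0 → quotient x^3 + 8x^2 + 5x - 14, remainder 0.
Continue with the quotient x^3 + 8x^2 + 5x - 14 (candidates must divide 14; re-test x = 1 first in case it repeats).
Test x = 1: value = 0 ✓, so (x - 1) is a factor.
Synthetic division by (x - 1): bring down 1; 1(1) + 8 = 9; 9(1) + 5 = 14; 14(1) - 14 = 0 → quotient x^2 + 9x + 14, remainder 0.
Solve the quadratic x^2 + 9x + 14 = 0: discriminant = 9^2 - 4(1)(14) = 81 - 56 = 25.
sqrt(25) = 5, so x = (-9 ± 5)/2: x = -2 or x = -7.
Collecting all roots found:

x = -7, x = -2, x = 1 (multiplicity 2)


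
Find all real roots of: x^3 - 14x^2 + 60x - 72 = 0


Let p(x) = x^3 - 14x^2 + 60x - 72. By the rational root theorem (leading coefficient 1), any rational root is an integer divisor of 72: try ±1, ±2, ... in turn.
Test x = 1: value = -25 ≠ 0.
Test x = -1: value = -147 ≠ 0.
Test x = 2: value = 0 ✓, so (x - 2) is a factor.
Synthetic division by (x - 2): bring down 1; 1(2) - 14 = -12; (-12)(2) + 60 = 36; 36(2) - 72 = 0 → quotient x^2 - 12x + 36, remainder 0.
Solve the quadratic x^2 - 12x + 36 = 0: discriminant = (-12)^2 - 4(1)(36) = 144 - 144 = 0.
Discriminant = 0, so a double root: x = 12/2 = 6.

x = 2, x = 6 (multiplicity 2)


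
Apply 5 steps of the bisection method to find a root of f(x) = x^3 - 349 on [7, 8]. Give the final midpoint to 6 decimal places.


f(x) = x^3 - 349
f(7) = -6 < 0
f(8) = 163 > 0

Step 1: midpoint = (7.000000 + 8.000000)/2 = 7.500000
  f(7.500000) = 72.875000
  f(mid) > 0, so root is in [7.000000, 7.500000]

Step 2: midpoint = (7.000000 + 7.500000)/2 = 7.250000
  f(7.250000) = 32.078125
  f(mid) > 0, so root is in [7.000000, 7.250000]

Step 3: midpoint = (7.000000 + 7.250000)/2 = 7.125000
  f(7.125000) = 12.705078
  f(mid) > 0, so root is in [7.000000, 7.125000]

Step 4: midpoint = (7.000000 + 7.125000)/2 = 7.062500
  f(7.062500) = 3.269775
  f(mid) > 0, so root is in [7.000000, 7.062500]

Step 5: midpoint = (7.000000 + 7.062500)/2 = 7.031250
  f(7.031250) = -1.385712
  f(mid) < 0, so root is in [7.031250, 7.062500]

midpoint = 7.031250


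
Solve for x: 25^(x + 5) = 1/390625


Express both sides with the same base.
1/390625 = 25^(-4)
Since the bases match, equate exponents: x + 5 = -4
So x = -4 - (5) = -9

x = -9


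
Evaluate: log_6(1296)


We need the exponent such that 6^? = 1296
6^4 = 1296
Therefore log_6(1296) = 4

4


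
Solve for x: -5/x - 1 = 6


Subtract -1 from both sides: -5/x = 7
Multiply both sides by x: -5 = 7 * x
Divide by 7: x = -5/7

x = -5/7


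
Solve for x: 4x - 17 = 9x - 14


Starting with: 4x - 17 = 9x - 14
Move all x terms to left: (4 - 9)x = -14 + 17
Simplify: -5x = 3
Divide both sides by -5: x = -3/5

x = -3/5


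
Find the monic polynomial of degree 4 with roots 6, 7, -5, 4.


A monic polynomial with roots 6, 7, -5, 4 is:
p(x) = (x - 6)(x - 7)(x + 5)(x - 4)
After multiplying by (x - 6): x - 6
After multiplying by (x - 7): x^2 - 13x + 42
After multiplying by (x + 5): x^3 - 8x^2 - 23x + 210
After multiplying by (x - 4): x^4 - 12x^3 + 9x^2 + 302x - 840

x^4 - 12x^3 + 9x^2 + 302x - 840


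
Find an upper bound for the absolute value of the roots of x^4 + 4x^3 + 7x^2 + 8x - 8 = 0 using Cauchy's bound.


Cauchy's bound: all roots r satisfy |r| <= 1 + max(|a_i/a_n|) for i = 0,...,n-1
where a_n is the leading coefficient.

Coefficients: [1, 4, 7, 8, -8]
Leading coefficient a_n = 1
Ratios |a_i/a_n|: 4, 7, 8, 8
Maximum ratio: 8
Cauchy's bound: |r| <= 1 + 8 = 9

Upper bound = 9


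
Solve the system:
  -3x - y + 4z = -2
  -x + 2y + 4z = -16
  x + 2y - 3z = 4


Using Cramer's rule. Expand each determinant along the first row.
D  = (-3)*[2*(-3) - 4*2] - (-1)*[(-1)*(-3) - 4*1] + 4*[(-1)*2 - 2*1]
  = (-3)*(-14) - (-1)*(-1) + 4*(-4) = 25
Dx = (-2)*[2*(-3) - 4*2] - (-1)*[(-16)*(-3) - 4*4] + 4*[(-16)*2 - 2*4]
  = (-2)*(-14) - (-1)*(32) + 4*(-40) = -100
Dy = (-3)*[(-16)*(-3) - 4*4] - (-2)*[(-1)*(-3) - 4*1] + 4*[(-1)*4 - (-16)*1]
  = (-3)*(32) - (-2)*(-1) + 4*(12) = -50
Dz = (-3)*[2*4 - (-16)*2] - (-1)*[(-1)*4 - (-16)*1] + (-2)*[(-1)*2 - 2*1]
  = (-3)*(40) - (-1)*(12) + (-2)*(-4) = -100
x = Dx/D = -100/25 = -4, y = Dy/D = -50/25 = -2, z = Dz/D = -100/25 = -4
Check eq1: (-3)(-4) + (-1)(-2) + (4)(-4) = -2 = -2 ✓
Check eq2: (-1)(-4) + (2)(-2) + (4)(-4) = -16 = -16 ✓
Check eq3: (1)(-4) + (2)(-2) + (-3)(-4) = 4 = 4 ✓

x = -4, y = -2, z = -4


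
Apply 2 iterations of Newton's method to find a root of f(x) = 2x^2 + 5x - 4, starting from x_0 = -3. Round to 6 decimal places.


Newton's method: x_(n+1) = x_n - f(x_n)/f'(x_n)
f(x) = 2x^2 + 5x - 4
f'(x) = 4x + 5

Iteration 1:
  f(-3.000000) = -1.000000
  f'(-3.000000) = -7.000000
  x_1 = -3.000000 - (-1.000000)/(-7.000000) = -3.142857

Iteration 2:
  f(-3.142857) = 0.040816
  f'(-3.142857) = -7.571429
  x_2 = -3.142857 - (0.040816)/(-7.571429) = -3.137466

x_2 = -3.137466


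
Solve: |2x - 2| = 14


An absolute value equation |expr| = 14 gives two cases:
Case 1: 2x - 2 = 14
  2x = 16, so x = 8
Case 2: 2x - 2 = -14
  2x = -12, so x = -6

x = -6, x = 8


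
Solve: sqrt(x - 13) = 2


Square both sides: x - 13 = 2^2 = 4
x = 4 + 13 = 17
x = 17
Check: sqrt(1*17 - 13) = sqrt(4) = 2 ✓

x = 17
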